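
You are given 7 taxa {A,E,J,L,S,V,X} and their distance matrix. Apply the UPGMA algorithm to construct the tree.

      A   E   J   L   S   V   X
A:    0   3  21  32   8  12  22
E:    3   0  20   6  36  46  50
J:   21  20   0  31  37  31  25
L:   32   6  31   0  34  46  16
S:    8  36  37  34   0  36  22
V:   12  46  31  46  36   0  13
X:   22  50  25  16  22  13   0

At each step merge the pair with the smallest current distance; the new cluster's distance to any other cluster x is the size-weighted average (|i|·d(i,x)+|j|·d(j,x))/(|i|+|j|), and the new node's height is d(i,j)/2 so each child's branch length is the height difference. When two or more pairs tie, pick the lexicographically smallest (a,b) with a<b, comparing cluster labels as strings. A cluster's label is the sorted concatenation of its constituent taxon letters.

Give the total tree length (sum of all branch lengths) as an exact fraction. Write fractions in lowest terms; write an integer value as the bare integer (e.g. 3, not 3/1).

1. join A+E (d=3) ⇒ AE; edges |A|=3/2, |E|=3/2
  updated: d(AE,J)=41/2, d(AE,L)=19, d(AE,S)=22, d(AE,V)=29, d(AE,X)=36
2. join V+X (d=13) ⇒ VX; edges |V|=13/2, |X|=13/2
  updated: d(AE,VX)=65/2, d(J,VX)=28, d(L,VX)=31, d(S,VX)=29
3. join AE+L (d=19) ⇒ AEL; edges |AE|=8, |L|=19/2
  updated: d(AEL,J)=24, d(AEL,S)=26, d(AEL,VX)=32
4. join AEL+J (d=24) ⇒ AEJL; edges |AEL|=5/2, |J|=12
  updated: d(AEJL,S)=115/4, d(AEJL,VX)=31
5. join AEJL+S (d=115/4) ⇒ AEJLS; edges |AEJL|=19/8, |S|=115/8
  updated: d(AEJLS,VX)=153/5
6. join AEJLS+VX (d=153/5) ⇒ AEJLSVX; edges |AEJLS|=37/40, |VX|=44/5
final tree: (((((A:3/2,E:3/2):8,L:19/2):5/2,J:12):19/8,S:115/8):37/40,(V:13/2,X:13/2):44/5)
total length: 2979/40

2979/40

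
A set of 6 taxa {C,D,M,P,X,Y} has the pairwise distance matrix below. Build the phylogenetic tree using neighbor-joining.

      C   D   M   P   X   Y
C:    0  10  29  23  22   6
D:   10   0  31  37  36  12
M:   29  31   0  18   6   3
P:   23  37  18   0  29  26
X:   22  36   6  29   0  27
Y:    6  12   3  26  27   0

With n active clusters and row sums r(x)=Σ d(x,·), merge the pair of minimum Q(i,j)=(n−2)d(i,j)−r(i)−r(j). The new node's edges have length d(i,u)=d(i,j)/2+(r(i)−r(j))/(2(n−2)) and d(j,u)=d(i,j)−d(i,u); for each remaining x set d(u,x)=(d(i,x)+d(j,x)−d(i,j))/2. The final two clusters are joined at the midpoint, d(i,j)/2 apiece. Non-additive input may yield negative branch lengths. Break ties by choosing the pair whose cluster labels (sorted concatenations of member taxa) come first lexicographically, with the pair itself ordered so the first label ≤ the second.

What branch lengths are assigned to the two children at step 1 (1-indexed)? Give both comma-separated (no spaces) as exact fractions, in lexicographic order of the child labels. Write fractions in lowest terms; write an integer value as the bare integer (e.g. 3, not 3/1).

step 1: merge (M,X) at d=6, Q=-183; branch lengths M→-9/8, X→57/8; new cluster MX
  updated: d(C,MX)=45/2, d(D,MX)=61/2, d(MX,P)=41/2, d(MX,Y)=12
step 2: merge (MX,P) at d=41/2, Q=-261/2; branch lengths MX→27/4, P→55/4; new cluster MPX
  updated: d(C,MPX)=25/2, d(D,MPX)=47/2, d(MPX,Y)=35/4
step 3: merge (C,D) at d=10, Q=-54; branch lengths C→3/4, D→37/4; new cluster CD
  updated: d(CD,MPX)=13, d(CD,Y)=4
step 4: merge (CD,MPX) at d=13, Q=-103/4; branch lengths CD→33/8, MPX→71/8; new cluster CDMPX
  updated: d(CDMPX,Y)=-1/8
step 5: merge (CDMPX,Y) at d=-1/8; branch lengths CDMPX→-1/16, Y→-1/16; new cluster CDMPXY
final tree: (((C:3/4,D:37/4):33/8,((M:-9/8,X:57/8):27/4,P:55/4):71/8):-1/16,Y:-1/16)
total length: 395/8

-9/8,57/8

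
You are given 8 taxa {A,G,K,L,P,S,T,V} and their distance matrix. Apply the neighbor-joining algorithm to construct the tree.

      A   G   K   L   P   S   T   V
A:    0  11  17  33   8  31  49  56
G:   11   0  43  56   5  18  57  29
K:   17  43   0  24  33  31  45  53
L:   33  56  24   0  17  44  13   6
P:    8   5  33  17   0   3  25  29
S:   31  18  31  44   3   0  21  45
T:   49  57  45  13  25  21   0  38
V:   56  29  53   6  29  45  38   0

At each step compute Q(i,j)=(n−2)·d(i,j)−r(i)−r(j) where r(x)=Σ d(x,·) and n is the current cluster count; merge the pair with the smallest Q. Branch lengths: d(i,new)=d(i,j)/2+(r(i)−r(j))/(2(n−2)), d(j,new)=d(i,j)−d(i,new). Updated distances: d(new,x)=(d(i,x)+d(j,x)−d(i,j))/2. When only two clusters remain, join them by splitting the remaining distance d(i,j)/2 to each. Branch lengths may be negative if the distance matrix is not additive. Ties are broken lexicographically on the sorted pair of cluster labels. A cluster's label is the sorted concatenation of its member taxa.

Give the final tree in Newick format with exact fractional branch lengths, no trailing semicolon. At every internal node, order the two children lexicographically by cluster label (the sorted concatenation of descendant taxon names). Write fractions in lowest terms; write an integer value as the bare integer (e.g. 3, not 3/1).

iteration 1: select L,V (d=6, Q=-413); attach at lengths (-9/4, 33/4); label the merged cluster LV
  updated: d(A,LV)=83/2, d(G,LV)=79/2, d(K,LV)=71/2, d(LV,P)=20, d(LV,S)=83/2, d(LV,T)=45/2
iteration 2: select LV,T (d=45/2, Q=-615/2); attach at lengths (187/20, 263/20); label the merged cluster LTV
  updated: d(A,LTV)=34, d(G,LTV)=37, d(K,LTV)=29, d(LTV,P)=45/4, d(LTV,S)=20
iteration 3: select A,K (d=17, Q=-186); attach at lengths (2, 15); label the merged cluster AK
  updated: d(AK,G)=37/2, d(AK,LTV)=23, d(AK,P)=12, d(AK,S)=45/2
iteration 4: select AK,G (d=37/2, Q=-99); attach at lengths (53/6, 29/3); label the merged cluster AGK
  updated: d(AGK,LTV)=83/4, d(AGK,P)=-3/4, d(AGK,S)=11
iteration 5: select AGK,P (d=-3/4, Q=-46); attach at lengths (4, -19/4); label the merged cluster AGKP
  updated: d(AGKP,LTV)=131/8, d(AGKP,S)=59/8
iteration 6: select AGKP,LTV (d=131/8, Q=-175/4); attach at lengths (15/8, 29/2); label the merged cluster AGKLPTV
  updated: d(AGKLPTV,S)=11/2
iteration 7: select AGKLPTV,S (d=11/2); attach at lengths (11/4, 11/4); label the merged cluster AGKLPSTV
final tree: (((((A:2,K:15):53/6,G:29/3):4,P:-19/4):15/8,((L:-9/4,V:33/4):187/20,T:263/20):29/2):11/4,S:11/4)
total length: 681/8

(((((A:2,K:15):53/6,G:29/3):4,P:-19/4):15/8,((L:-9/4,V:33/4):187/20,T:263/20):29/2):11/4,S:11/4)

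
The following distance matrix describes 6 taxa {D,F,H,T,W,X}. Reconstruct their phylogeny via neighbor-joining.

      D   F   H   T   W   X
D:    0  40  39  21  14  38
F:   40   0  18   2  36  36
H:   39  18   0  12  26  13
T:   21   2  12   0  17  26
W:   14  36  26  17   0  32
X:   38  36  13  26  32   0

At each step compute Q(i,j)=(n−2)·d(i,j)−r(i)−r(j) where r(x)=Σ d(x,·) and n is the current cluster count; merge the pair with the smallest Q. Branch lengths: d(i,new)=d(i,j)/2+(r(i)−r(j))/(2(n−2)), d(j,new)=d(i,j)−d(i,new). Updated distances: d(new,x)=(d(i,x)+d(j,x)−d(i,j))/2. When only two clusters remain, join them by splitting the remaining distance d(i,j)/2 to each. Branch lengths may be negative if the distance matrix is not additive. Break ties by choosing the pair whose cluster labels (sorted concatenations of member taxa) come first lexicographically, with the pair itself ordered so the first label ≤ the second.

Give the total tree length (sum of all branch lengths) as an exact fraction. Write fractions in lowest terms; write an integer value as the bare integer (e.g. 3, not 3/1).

1. join D+W (d=14, Q=-221) ⇒ DW; edges |D|=83/8, |W|=29/8
  updated: d(DW,F)=31, d(DW,H)=51/2, d(DW,T)=12, d(DW,X)=28
2. join F+T (d=2, Q=-133) ⇒ FT; edges |F|=41/6, |T|=-29/6
  updated: d(DW,FT)=41/2, d(FT,H)=14, d(FT,X)=30
3. join DW+FT (d=41/2, Q=-195/2) ⇒ DFTW; edges |DW|=101/8, |FT|=63/8
  updated: d(DFTW,H)=19/2, d(DFTW,X)=75/4
4. join DFTW+H (d=19/2, Q=-165/4) ⇒ DFHTW; edges |DFTW|=61/8, |H|=15/8
  updated: d(DFHTW,X)=89/8
5. join DFHTW+X (d=89/8) ⇒ DFHTWX; edges |DFHTW|=89/16, |X|=89/16
final tree: ((((D:83/8,W:29/8):101/8,(F:41/6,T:-29/6):63/8):61/8,H:15/8):89/16,X:89/16)
total length: 457/8

457/8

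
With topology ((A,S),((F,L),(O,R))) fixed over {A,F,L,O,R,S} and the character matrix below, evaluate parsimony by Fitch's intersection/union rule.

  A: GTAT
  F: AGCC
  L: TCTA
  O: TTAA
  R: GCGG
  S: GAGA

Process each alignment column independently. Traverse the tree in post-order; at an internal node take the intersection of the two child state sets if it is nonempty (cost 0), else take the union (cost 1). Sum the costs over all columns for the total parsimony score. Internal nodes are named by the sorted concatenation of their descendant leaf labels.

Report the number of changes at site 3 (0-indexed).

site 0, node AS: A={G} ∩ S={G} → {G} (+0)
site 0, node FL: F={A} ∪ L={T} → {A,T} (+1)
site 0, node OR: O={T} ∪ R={G} → {G,T} (+1)
site 0, node FLOR: FL={A,T} ∩ OR={G,T} → {T} (+0)
site 0, node AFLORS: AS={G} ∪ FLOR={T} → {G,T} (+1)
site 1, node AS: A={T} ∪ S={A} → {A,T} (+1)
site 1, node FL: F={G} ∪ L={C} → {C,G} (+1)
site 1, node OR: O={T} ∪ R={C} → {C,T} (+1)
site 1, node FLOR: FL={C,G} ∩ OR={C,T} → {C} (+0)
site 1, node AFLORS: AS={A,T} ∪ FLOR={C} → {A,C,T} (+1)
site 2, node AS: A={A} ∪ S={G} → {A,G} (+1)
site 2, node FL: F={C} ∪ L={T} → {C,T} (+1)
site 2, node OR: O={A} ∪ R={G} → {A,G} (+1)
site 2, node FLOR: FL={C,T} ∪ OR={A,G} → {A,C,G,T} (+1)
site 2, node AFLORS: AS={A,G} ∩ FLOR={A,C,G,T} → {A,G} (+0)
site 3, node AS: A={T} ∪ S={A} → {A,T} (+1)
site 3, node FL: F={C} ∪ L={A} → {A,C} (+1)
site 3, node OR: O={A} ∪ R={G} → {A,G} (+1)
site 3, node FLOR: FL={A,C} ∩ OR={A,G} → {A} (+0)
site 3, node AFLORS: AS={A,T} ∩ FLOR={A} → {A} (+0)
per-site changes: [3, 4, 4, 3]; total = 14

3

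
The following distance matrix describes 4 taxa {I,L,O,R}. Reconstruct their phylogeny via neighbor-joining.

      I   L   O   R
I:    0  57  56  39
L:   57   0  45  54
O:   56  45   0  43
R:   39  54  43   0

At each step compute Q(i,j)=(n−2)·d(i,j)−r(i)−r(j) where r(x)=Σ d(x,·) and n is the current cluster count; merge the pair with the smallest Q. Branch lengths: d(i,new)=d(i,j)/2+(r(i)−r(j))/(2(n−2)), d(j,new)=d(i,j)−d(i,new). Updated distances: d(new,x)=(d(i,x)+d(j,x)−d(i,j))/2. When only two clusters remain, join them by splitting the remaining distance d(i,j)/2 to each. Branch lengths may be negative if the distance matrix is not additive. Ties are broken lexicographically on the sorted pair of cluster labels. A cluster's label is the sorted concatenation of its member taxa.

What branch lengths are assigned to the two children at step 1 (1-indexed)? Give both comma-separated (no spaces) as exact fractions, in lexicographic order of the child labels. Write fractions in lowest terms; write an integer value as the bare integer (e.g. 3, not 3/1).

step 1: merge (I,R) at d=39, Q=-210; branch lengths I→47/2, R→31/2; new cluster IR
  updated: d(IR,L)=36, d(IR,O)=30
step 2: merge (IR,L) at d=36, Q=-111; branch lengths IR→21/2, L→51/2; new cluster ILR
  updated: d(ILR,O)=39/2
step 3: merge (ILR,O) at d=39/2; branch lengths ILR→39/4, O→39/4; new cluster ILOR
final tree: (((I:47/2,R:31/2):21/2,L:51/2):39/4,O:39/4)
total length: 189/2

47/2,31/2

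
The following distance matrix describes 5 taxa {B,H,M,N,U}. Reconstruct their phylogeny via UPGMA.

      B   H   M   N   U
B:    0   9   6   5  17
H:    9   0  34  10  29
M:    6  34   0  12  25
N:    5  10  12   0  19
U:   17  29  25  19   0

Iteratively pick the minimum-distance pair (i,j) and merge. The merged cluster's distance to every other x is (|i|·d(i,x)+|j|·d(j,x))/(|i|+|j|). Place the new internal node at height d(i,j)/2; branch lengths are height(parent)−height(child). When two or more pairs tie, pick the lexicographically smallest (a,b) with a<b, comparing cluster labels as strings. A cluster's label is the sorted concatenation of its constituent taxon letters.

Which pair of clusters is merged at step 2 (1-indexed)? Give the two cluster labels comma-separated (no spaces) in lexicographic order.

iteration 1: select B,N (d=5); attach at lengths (5/2, 5/2); label the merged cluster BN
  updated: d(BN,H)=19/2, d(BN,M)=9, d(BN,U)=18
iteration 2: select BN,M (d=9); attach at lengths (2, 9/2); label the merged cluster BMN
  updated: d(BMN,H)=53/3, d(BMN,U)=61/3
iteration 3: select BMN,H (d=53/3); attach at lengths (13/3, 53/6); label the merged cluster BHMN
  updated: d(BHMN,U)=45/2
iteration 4: select BHMN,U (d=45/2); attach at lengths (29/12, 45/4); label the merged cluster BHMNU
final tree: ((((B:5/2,N:5/2):2,M:9/2):13/3,H:53/6):29/12,U:45/4)
total length: 115/3

BN,M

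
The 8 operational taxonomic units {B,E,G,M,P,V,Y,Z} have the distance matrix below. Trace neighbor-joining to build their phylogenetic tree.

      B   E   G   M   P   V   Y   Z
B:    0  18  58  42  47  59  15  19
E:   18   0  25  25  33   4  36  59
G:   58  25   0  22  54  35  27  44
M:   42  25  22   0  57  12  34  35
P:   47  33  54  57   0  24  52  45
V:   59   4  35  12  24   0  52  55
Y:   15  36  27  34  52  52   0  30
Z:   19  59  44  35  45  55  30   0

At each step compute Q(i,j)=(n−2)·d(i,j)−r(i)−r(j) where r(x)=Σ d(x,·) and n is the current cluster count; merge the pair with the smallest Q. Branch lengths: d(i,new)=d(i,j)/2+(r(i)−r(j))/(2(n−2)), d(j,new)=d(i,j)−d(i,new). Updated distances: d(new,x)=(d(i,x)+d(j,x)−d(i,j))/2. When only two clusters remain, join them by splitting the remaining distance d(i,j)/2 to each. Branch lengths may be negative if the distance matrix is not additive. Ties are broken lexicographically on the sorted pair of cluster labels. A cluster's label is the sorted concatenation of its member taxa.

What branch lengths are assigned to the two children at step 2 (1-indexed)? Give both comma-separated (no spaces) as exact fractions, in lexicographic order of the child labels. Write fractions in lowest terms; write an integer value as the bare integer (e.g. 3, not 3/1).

19/4,33/4

iteration 1: select B,Z (d=19, Q=-431); attach at lengths (85/12, 143/12); label the merged cluster BZ
  updated: d(BZ,E)=29, d(BZ,G)=83/2, d(BZ,M)=29, d(BZ,P)=73/2, d(BZ,V)=95/2, d(BZ,Y)=13
iteration 2: select BZ,Y (d=13, Q=-691/2); attach at lengths (19/4, 33/4); label the merged cluster BYZ
  updated: d(BYZ,E)=26, d(BYZ,G)=111/4, d(BYZ,M)=25, d(BYZ,P)=151/4, d(BYZ,V)=173/4
iteration 3: select P,V (d=24, Q=-228); attach at lengths (367/16, 17/16); label the merged cluster PV
  updated: d(BYZ,PV)=57/2, d(E,PV)=13/2, d(G,PV)=65/2, d(M,PV)=45/2
iteration 4: select E,PV (d=13/2, Q=-153); attach at lengths (2, 9/2); label the merged cluster EPV
  updated: d(BYZ,EPV)=24, d(EPV,G)=51/2, d(EPV,M)=41/2
iteration 5: select BYZ,EPV (d=24, Q=-395/4); attach at lengths (219/16, 165/16); label the merged cluster BEPVYZ
  updated: d(BEPVYZ,G)=117/8, d(BEPVYZ,M)=43/4
iteration 6: select BEPVYZ,G (d=117/8, Q=-379/8); attach at lengths (27/16, 207/16); label the merged cluster BEGPVYZ
  updated: d(BEGPVYZ,M)=145/16
iteration 7: select BEGPVYZ,M (d=145/16); attach at lengths (145/32, 145/32); label the merged cluster BEGMPVYZ
final tree: (((((B:85/12,Z:143/12):19/4,Y:33/4):219/16,(E:2,(P:367/16,V:17/16):9/2):165/16):27/16,G:207/16):145/32,M:145/32)
total length: 1763/16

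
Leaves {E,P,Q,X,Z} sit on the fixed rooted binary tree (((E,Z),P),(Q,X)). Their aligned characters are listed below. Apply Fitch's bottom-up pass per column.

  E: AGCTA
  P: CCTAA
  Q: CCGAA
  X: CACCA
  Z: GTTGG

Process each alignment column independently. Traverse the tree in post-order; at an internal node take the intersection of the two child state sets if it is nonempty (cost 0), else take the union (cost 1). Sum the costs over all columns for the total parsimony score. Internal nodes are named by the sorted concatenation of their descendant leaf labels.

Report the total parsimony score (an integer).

12

site 0, node EZ: E={A} ∪ Z={G} → {A,G} (+1)
site 0, node EPZ: EZ={A,G} ∪ P={C} → {A,C,G} (+1)
site 0, node QX: Q={C} ∩ X={C} → {C} (+0)
site 0, node EPQXZ: EPZ={A,C,G} ∩ QX={C} → {C} (+0)
site 1, node EZ: E={G} ∪ Z={T} → {G,T} (+1)
site 1, node EPZ: EZ={G,T} ∪ P={C} → {C,G,T} (+1)
site 1, node QX: Q={C} ∪ X={A} → {A,C} (+1)
site 1, node EPQXZ: EPZ={C,G,T} ∩ QX={A,C} → {C} (+0)
site 2, node EZ: E={C} ∪ Z={T} → {C,T} (+1)
site 2, node EPZ: EZ={C,T} ∩ P={T} → {T} (+0)
site 2, node QX: Q={G} ∪ X={C} → {C,G} (+1)
site 2, node EPQXZ: EPZ={T} ∪ QX={C,G} → {C,G,T} (+1)
site 3, node EZ: E={T} ∪ Z={G} → {G,T} (+1)
site 3, node EPZ: EZ={G,T} ∪ P={A} → {A,G,T} (+1)
site 3, node QX: Q={A} ∪ X={C} → {A,C} (+1)
site 3, node EPQXZ: EPZ={A,G,T} ∩ QX={A,C} → {A} (+0)
site 4, node EZ: E={A} ∪ Z={G} → {A,G} (+1)
site 4, node EPZ: EZ={A,G} ∩ P={A} → {A} (+0)
site 4, node QX: Q={A} ∩ X={A} → {A} (+0)
site 4, node EPQXZ: EPZ={A} ∩ QX={A} → {A} (+0)
per-site changes: [2, 3, 3, 3, 1]; total = 12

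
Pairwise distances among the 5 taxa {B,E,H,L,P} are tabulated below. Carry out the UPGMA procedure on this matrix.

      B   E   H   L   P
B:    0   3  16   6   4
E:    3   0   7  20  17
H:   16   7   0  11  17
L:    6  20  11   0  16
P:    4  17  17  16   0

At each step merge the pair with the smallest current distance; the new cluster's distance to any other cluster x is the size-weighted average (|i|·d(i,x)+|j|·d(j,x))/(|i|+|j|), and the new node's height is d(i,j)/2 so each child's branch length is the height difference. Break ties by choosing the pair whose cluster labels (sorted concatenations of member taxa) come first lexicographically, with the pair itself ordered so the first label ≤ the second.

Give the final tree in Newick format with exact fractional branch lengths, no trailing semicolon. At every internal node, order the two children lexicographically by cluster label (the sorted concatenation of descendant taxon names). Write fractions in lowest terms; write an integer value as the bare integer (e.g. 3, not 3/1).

1. join B+E (d=3) ⇒ BE; edges |B|=3/2, |E|=3/2
  updated: d(BE,H)=23/2, d(BE,L)=13, d(BE,P)=21/2
2. join BE+P (d=21/2) ⇒ BEP; edges |BE|=15/4, |P|=21/4
  updated: d(BEP,H)=40/3, d(BEP,L)=14
3. join H+L (d=11) ⇒ HL; edges |H|=11/2, |L|=11/2
  updated: d(BEP,HL)=41/3
4. join BEP+HL (d=41/3) ⇒ BEHLP; edges |BEP|=19/12, |HL|=4/3
final tree: (((B:3/2,E:3/2):15/4,P:21/4):19/12,(H:11/2,L:11/2):4/3)
total length: 311/12

(((B:3/2,E:3/2):15/4,P:21/4):19/12,(H:11/2,L:11/2):4/3)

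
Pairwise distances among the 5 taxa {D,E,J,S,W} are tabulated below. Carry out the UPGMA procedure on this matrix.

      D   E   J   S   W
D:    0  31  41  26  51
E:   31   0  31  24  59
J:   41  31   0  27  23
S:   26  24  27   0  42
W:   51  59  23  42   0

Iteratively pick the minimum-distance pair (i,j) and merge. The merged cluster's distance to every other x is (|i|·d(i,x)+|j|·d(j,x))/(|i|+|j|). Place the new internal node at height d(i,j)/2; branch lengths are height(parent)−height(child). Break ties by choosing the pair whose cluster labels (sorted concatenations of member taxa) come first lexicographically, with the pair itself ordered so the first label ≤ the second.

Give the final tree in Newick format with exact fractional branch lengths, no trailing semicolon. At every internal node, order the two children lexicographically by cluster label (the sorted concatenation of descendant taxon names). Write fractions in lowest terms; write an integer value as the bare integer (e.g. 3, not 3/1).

iteration 1: select J,W (d=23); attach at lengths (23/2, 23/2); label the merged cluster JW
  updated: d(D,JW)=46, d(E,JW)=45, d(JW,S)=69/2
iteration 2: select E,S (d=24); attach at lengths (12, 12); label the merged cluster ES
  updated: d(D,ES)=57/2, d(ES,JW)=159/4
iteration 3: select D,ES (d=57/2); attach at lengths (57/4, 9/4); label the merged cluster DES
  updated: d(DES,JW)=251/6
iteration 4: select DES,JW (d=251/6); attach at lengths (20/3, 113/12); label the merged cluster DEJSW
final tree: ((D:57/4,(E:12,S:12):9/4):20/3,(J:23/2,W:23/2):113/12)
total length: 955/12

((D:57/4,(E:12,S:12):9/4):20/3,(J:23/2,W:23/2):113/12)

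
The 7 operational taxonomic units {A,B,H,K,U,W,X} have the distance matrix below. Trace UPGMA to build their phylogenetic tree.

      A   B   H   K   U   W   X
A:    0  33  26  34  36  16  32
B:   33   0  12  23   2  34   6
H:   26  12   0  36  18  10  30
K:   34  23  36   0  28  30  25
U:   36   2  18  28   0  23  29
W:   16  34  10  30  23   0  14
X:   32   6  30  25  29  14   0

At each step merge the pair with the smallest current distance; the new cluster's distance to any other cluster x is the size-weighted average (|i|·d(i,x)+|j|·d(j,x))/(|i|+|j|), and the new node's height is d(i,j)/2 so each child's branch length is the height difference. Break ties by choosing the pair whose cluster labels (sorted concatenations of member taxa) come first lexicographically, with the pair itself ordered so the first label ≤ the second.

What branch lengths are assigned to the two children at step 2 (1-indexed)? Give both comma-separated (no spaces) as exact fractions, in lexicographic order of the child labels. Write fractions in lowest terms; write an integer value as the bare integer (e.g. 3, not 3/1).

step 1: merge (B,U) at d=2; branch lengths B→1, U→1; new cluster BU
  updated: d(A,BU)=69/2, d(BU,H)=15, d(BU,K)=51/2, d(BU,W)=57/2, d(BU,X)=35/2
step 2: merge (H,W) at d=10; branch lengths H→5, W→5; new cluster HW
  updated: d(A,HW)=21, d(BU,HW)=87/4, d(HW,K)=33, d(HW,X)=22
step 3: merge (BU,X) at d=35/2; branch lengths BU→31/4, X→35/4; new cluster BUX
  updated: d(A,BUX)=101/3, d(BUX,HW)=131/6, d(BUX,K)=76/3
step 4: merge (A,HW) at d=21; branch lengths A→21/2, HW→11/2; new cluster AHW
  updated: d(AHW,BUX)=232/9, d(AHW,K)=100/3
step 5: merge (BUX,K) at d=76/3; branch lengths BUX→47/12, K→38/3; new cluster BKUX
  updated: d(AHW,BKUX)=83/3
step 6: merge (AHW,BKUX) at d=83/3; branch lengths AHW→10/3, BKUX→7/6; new cluster ABHKUWX
final tree: ((A:21/2,(H:5,W:5):11/2):10/3,(((B:1,U:1):31/4,X:35/4):47/12,K:38/3):7/6)
total length: 787/12

5,5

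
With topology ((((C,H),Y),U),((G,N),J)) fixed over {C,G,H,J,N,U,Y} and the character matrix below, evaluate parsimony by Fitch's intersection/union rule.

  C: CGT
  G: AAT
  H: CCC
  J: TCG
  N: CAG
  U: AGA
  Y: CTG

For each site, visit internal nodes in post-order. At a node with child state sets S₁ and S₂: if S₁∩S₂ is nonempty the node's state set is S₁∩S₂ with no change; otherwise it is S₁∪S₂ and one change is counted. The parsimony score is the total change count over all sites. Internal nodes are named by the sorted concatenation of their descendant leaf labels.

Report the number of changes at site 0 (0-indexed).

3

site 0, node CH: C={C} ∩ H={C} → {C} (+0)
site 0, node CHY: CH={C} ∩ Y={C} → {C} (+0)
site 0, node CHUY: CHY={C} ∪ U={A} → {A,C} (+1)
site 0, node GN: G={A} ∪ N={C} → {A,C} (+1)
site 0, node GJN: GN={A,C} ∪ J={T} → {A,C,T} (+1)
site 0, node CGHJNUY: CHUY={A,C} ∩ GJN={A,C,T} → {A,C} (+0)
site 1, node CH: C={G} ∪ H={C} → {C,G} (+1)
site 1, node CHY: CH={C,G} ∪ Y={T} → {C,G,T} (+1)
site 1, node CHUY: CHY={C,G,T} ∩ U={G} → {G} (+0)
site 1, node GN: G={A} ∩ N={A} → {A} (+0)
site 1, node GJN: GN={A} ∪ J={C} → {A,C} (+1)
site 1, node CGHJNUY: CHUY={G} ∪ GJN={A,C} → {A,C,G} (+1)
site 2, node CH: C={T} ∪ H={C} → {C,T} (+1)
site 2, node CHY: CH={C,T} ∪ Y={G} → {C,G,T} (+1)
site 2, node CHUY: CHY={C,G,T} ∪ U={A} → {A,C,G,T} (+1)
site 2, node GN: G={T} ∪ N={G} → {G,T} (+1)
site 2, node GJN: GN={G,T} ∩ J={G} → {G} (+0)
site 2, node CGHJNUY: CHUY={A,C,G,T} ∩ GJN={G} → {G} (+0)
per-site changes: [3, 4, 4]; total = 11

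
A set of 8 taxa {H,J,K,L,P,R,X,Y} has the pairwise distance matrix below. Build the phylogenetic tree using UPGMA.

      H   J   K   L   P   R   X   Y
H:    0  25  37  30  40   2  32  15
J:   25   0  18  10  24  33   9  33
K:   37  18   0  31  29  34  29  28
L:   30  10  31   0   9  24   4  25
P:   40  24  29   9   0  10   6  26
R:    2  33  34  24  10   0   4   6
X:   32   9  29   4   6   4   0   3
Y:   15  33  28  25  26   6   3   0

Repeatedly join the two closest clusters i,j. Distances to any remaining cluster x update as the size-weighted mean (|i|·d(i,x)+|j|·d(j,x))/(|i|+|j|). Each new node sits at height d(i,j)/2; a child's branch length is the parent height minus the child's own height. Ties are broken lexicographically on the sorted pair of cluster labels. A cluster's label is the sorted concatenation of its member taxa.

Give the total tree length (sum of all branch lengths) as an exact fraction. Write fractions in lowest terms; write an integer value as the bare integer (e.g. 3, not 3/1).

1325/21

iteration 1: select H,R (d=2); attach at lengths (1, 1); label the merged cluster HR
  updated: d(HR,J)=29, d(HR,K)=71/2, d(HR,L)=27, d(HR,P)=25, d(HR,X)=18, d(HR,Y)=21/2
iteration 2: select X,Y (d=3); attach at lengths (3/2, 3/2); label the merged cluster XY
  updated: d(HR,XY)=57/4, d(J,XY)=21, d(K,XY)=57/2, d(L,XY)=29/2, d(P,XY)=16
iteration 3: select L,P (d=9); attach at lengths (9/2, 9/2); label the merged cluster LP
  updated: d(HR,LP)=26, d(J,LP)=17, d(K,LP)=30, d(LP,XY)=61/4
iteration 4: select HR,XY (d=57/4); attach at lengths (49/8, 45/8); label the merged cluster HRXY
  updated: d(HRXY,J)=25, d(HRXY,K)=32, d(HRXY,LP)=165/8
iteration 5: select J,LP (d=17); attach at lengths (17/2, 4); label the merged cluster JLP
  updated: d(HRXY,JLP)=265/12, d(JLP,K)=26
iteration 6: select HRXY,JLP (d=265/12); attach at lengths (47/12, 61/24); label the merged cluster HJLPRXY
  updated: d(HJLPRXY,K)=206/7
iteration 7: select HJLPRXY,K (d=206/7); attach at lengths (617/168, 103/7); label the merged cluster HJKLPRXY
final tree: ((((H:1,R:1):49/8,(X:3/2,Y:3/2):45/8):47/12,(J:17/2,(L:9/2,P:9/2):4):61/24):617/168,K:103/7)
total length: 1325/21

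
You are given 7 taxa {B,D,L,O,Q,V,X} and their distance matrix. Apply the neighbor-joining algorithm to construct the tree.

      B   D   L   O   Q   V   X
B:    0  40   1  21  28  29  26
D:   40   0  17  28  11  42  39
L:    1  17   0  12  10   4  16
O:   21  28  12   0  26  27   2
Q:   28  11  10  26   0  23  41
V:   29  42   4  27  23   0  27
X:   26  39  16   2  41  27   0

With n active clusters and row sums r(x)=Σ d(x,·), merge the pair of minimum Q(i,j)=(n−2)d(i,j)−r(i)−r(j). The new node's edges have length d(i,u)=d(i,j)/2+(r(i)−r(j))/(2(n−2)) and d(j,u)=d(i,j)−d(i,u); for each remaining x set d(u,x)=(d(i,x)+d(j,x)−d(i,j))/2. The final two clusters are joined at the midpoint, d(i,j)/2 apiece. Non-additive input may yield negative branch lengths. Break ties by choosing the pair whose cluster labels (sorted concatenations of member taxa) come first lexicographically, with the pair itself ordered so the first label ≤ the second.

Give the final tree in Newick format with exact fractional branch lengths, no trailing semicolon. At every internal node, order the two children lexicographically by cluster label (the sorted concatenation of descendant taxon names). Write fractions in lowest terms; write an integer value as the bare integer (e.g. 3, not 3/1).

1. join D+Q (d=11, Q=-261) ⇒ DQ; edges |D|=93/10, |Q|=17/10
  updated: d(B,DQ)=57/2, d(DQ,L)=8, d(DQ,O)=43/2, d(DQ,V)=27, d(DQ,X)=69/2
2. join O+X (d=2, Q=-181) ⇒ OX; edges |O|=-7/4, |X|=15/4
  updated: d(B,OX)=45/2, d(DQ,OX)=27, d(L,OX)=13, d(OX,V)=26
3. join B+L (d=1, Q=-104) ⇒ BL; edges |B|=29/3, |L|=-26/3
  updated: d(BL,DQ)=71/4, d(BL,OX)=69/4, d(BL,V)=16
4. join BL+V (d=16, Q=-88) ⇒ BLV; edges |BL|=7/2, |V|=25/2
  updated: d(BLV,DQ)=115/8, d(BLV,OX)=109/8
5. join BLV+DQ (d=115/8, Q=-55) ⇒ BDLQV; edges |BLV|=1/2, |DQ|=111/8
  updated: d(BDLQV,OX)=105/8
6. join BDLQV+OX (d=105/8) ⇒ BDLOQVX; edges |BDLQV|=105/16, |OX|=105/16
final tree: ((((B:29/3,L:-26/3):7/2,V:25/2):1/2,(D:93/10,Q:17/10):111/8):105/16,(O:-7/4,X:15/4):105/16)
total length: 115/2

((((B:29/3,L:-26/3):7/2,V:25/2):1/2,(D:93/10,Q:17/10):111/8):105/16,(O:-7/4,X:15/4):105/16)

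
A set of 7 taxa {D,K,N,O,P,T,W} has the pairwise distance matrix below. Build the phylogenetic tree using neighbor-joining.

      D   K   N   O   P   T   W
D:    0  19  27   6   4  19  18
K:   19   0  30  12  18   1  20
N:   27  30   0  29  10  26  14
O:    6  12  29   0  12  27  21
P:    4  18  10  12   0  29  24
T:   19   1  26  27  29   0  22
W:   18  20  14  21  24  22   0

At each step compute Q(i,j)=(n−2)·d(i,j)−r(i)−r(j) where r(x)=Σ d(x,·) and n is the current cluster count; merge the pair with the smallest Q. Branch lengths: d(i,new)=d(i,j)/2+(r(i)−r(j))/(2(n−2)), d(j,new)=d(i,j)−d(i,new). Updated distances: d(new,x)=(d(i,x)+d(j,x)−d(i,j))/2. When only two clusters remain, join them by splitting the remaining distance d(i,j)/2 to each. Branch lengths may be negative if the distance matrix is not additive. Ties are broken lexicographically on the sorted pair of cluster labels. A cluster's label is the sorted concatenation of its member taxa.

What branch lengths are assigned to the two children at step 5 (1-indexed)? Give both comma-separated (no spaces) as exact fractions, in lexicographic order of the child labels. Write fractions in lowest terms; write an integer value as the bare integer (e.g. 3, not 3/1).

1. join K+T (d=1, Q=-219) ⇒ KT; edges |K|=-19/10, |T|=29/10
  updated: d(D,KT)=37/2, d(KT,N)=55/2, d(KT,O)=19, d(KT,P)=23, d(KT,W)=41/2
2. join N+W (d=14, Q=-149) ⇒ NW; edges |N|=33/4, |W|=23/4
  updated: d(D,NW)=31/2, d(KT,NW)=17, d(NW,O)=18, d(NW,P)=10
3. join KT+NW (d=17, Q=-87) ⇒ KNTW; edges |KT|=34/3, |NW|=17/3
  updated: d(D,KNTW)=17/2, d(KNTW,O)=10, d(KNTW,P)=8
4. join D+O (d=6, Q=-69/2) ⇒ DO; edges |D|=5/8, |O|=43/8
  updated: d(DO,KNTW)=25/4, d(DO,P)=5
5. join DO+KNTW (d=25/4, Q=-77/4) ⇒ DKNOTW; edges |DO|=13/8, |KNTW|=37/8
  updated: d(DKNOTW,P)=27/8
6. join DKNOTW+P (d=27/8) ⇒ DKNOPTW; edges |DKNOTW|=27/16, |P|=27/16
final tree: (((D:5/8,O:43/8):13/8,((K:-19/10,T:29/10):34/3,(N:33/4,W:23/4):17/3):37/8):27/16,P:27/16)
total length: 381/8

13/8,37/8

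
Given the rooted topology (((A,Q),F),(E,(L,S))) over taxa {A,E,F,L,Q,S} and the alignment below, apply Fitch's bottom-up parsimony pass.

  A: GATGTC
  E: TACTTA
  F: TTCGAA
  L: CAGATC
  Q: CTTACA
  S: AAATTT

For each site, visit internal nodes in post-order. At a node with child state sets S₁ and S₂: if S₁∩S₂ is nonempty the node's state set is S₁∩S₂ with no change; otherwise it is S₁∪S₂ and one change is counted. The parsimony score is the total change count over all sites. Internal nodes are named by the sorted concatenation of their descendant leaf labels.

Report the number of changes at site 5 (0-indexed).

3

[col 0] AQ: children A:{G}, Q:{C} ∪→ {C,G}; cost 1
[col 0] AFQ: children AQ:{C,G}, F:{T} ∪→ {C,G,T}; cost 1
[col 0] LS: children L:{C}, S:{A} ∪→ {A,C}; cost 1
[col 0] ELS: children E:{T}, LS:{A,C} ∪→ {A,C,T}; cost 1
[col 0] AEFLQS: children AFQ:{C,G,T}, ELS:{A,C,T} ∩→ {C,T}; cost 0
[col 1] AQ: children A:{A}, Q:{T} ∪→ {A,T}; cost 1
[col 1] AFQ: children AQ:{A,T}, F:{T} ∩→ {T}; cost 0
[col 1] LS: children L:{A}, S:{A} ∩→ {A}; cost 0
[col 1] ELS: children E:{A}, LS:{A} ∩→ {A}; cost 0
[col 1] AEFLQS: children AFQ:{T}, ELS:{A} ∪→ {A,T}; cost 1
[col 2] AQ: children A:{T}, Q:{T} ∩→ {T}; cost 0
[col 2] AFQ: children AQ:{T}, F:{C} ∪→ {C,T}; cost 1
[col 2] LS: children L:{G}, S:{A} ∪→ {A,G}; cost 1
[col 2] ELS: children E:{C}, LS:{A,G} ∪→ {A,C,G}; cost 1
[col 2] AEFLQS: children AFQ:{C,T}, ELS:{A,C,G} ∩→ {C}; cost 0
[col 3] AQ: children A:{G}, Q:{A} ∪→ {A,G}; cost 1
[col 3] AFQ: children AQ:{A,G}, F:{G} ∩→ {G}; cost 0
[col 3] LS: children L:{A}, S:{T} ∪→ {A,T}; cost 1
[col 3] ELS: children E:{T}, LS:{A,T} ∩→ {T}; cost 0
[col 3] AEFLQS: children AFQ:{G}, ELS:{T} ∪→ {G,T}; cost 1
[col 4] AQ: children A:{T}, Q:{C} ∪→ {C,T}; cost 1
[col 4] AFQ: children AQ:{C,T}, F:{A} ∪→ {A,C,T}; cost 1
[col 4] LS: children L:{T}, S:{T} ∩→ {T}; cost 0
[col 4] ELS: children E:{T}, LS:{T} ∩→ {T}; cost 0
[col 4] AEFLQS: children AFQ:{A,C,T}, ELS:{T} ∩→ {T}; cost 0
[col 5] AQ: children A:{C}, Q:{A} ∪→ {A,C}; cost 1
[col 5] AFQ: children AQ:{A,C}, F:{A} ∩→ {A}; cost 0
[col 5] LS: children L:{C}, S:{T} ∪→ {C,T}; cost 1
[col 5] ELS: children E:{A}, LS:{C,T} ∪→ {A,C,T}; cost 1
[col 5] AEFLQS: children AFQ:{A}, ELS:{A,C,T} ∩→ {A}; cost 0
per-site changes: [4, 2, 3, 3, 2, 3]; total = 17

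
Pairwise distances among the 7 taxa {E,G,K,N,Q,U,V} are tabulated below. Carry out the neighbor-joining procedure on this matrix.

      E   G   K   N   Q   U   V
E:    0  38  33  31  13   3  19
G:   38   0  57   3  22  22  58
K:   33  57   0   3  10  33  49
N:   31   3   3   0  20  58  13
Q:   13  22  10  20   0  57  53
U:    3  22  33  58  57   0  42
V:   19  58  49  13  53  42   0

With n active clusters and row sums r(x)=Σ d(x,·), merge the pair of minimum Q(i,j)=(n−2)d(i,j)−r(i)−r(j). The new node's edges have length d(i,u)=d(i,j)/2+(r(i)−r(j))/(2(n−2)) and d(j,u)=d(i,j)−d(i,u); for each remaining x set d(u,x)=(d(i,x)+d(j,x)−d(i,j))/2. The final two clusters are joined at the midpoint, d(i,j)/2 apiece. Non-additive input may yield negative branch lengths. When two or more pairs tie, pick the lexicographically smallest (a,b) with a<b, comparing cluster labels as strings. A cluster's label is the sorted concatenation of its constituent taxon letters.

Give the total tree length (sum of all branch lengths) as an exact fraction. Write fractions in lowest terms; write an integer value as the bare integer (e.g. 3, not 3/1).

iteration 1: select E,U (d=3, Q=-337); attach at lengths (-63/10, 93/10); label the merged cluster EU
  updated: d(EU,G)=57/2, d(EU,K)=63/2, d(EU,N)=43, d(EU,Q)=67/2, d(EU,V)=29
iteration 2: select EU,V (d=29, Q=-503/2); attach at lengths (159/16, 305/16); label the merged cluster EUV
  updated: d(EUV,G)=115/4, d(EUV,K)=103/4, d(EUV,N)=27/2, d(EUV,Q)=115/4
iteration 3: select K,Q (d=10, Q=-293/2); attach at lengths (15/2, 5/2); label the merged cluster KQ
  updated: d(EUV,KQ)=89/4, d(G,KQ)=69/2, d(KQ,N)=13/2
iteration 4: select EUV,KQ (d=89/4, Q=-333/4); attach at lengths (183/16, 173/16); label the merged cluster EKQUV
  updated: d(EKQUV,G)=41/2, d(EKQUV,N)=-9/8
iteration 5: select EKQUV,G (d=41/2, Q=-179/8); attach at lengths (131/16, 197/16); label the merged cluster EGKQUV
  updated: d(EGKQUV,N)=-149/16
iteration 6: select EGKQUV,N (d=-149/16); attach at lengths (-149/32, -149/32); label the merged cluster EGKNQUV
final tree: (((((E:-63/10,U:93/10):159/16,V:305/16):183/16,(K:15/2,Q:5/2):173/16):131/16,G:197/16):-149/32,N:-149/32)
total length: 1207/16

1207/16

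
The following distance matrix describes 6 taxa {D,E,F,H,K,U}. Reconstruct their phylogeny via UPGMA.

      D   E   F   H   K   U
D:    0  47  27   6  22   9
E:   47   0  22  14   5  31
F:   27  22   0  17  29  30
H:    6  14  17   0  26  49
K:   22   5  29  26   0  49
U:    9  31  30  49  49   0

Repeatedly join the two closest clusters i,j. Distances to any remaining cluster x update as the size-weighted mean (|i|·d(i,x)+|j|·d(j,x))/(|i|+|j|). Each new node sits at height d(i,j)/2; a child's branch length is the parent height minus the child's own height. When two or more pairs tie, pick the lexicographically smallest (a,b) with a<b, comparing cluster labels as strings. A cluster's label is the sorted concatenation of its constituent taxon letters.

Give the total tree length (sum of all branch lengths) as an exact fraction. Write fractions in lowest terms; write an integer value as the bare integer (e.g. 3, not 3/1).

1. join E+K (d=5) ⇒ EK; edges |E|=5/2, |K|=5/2
  updated: d(D,EK)=69/2, d(EK,F)=51/2, d(EK,H)=20, d(EK,U)=40
2. join D+H (d=6) ⇒ DH; edges |D|=3, |H|=3
  updated: d(DH,EK)=109/4, d(DH,F)=22, d(DH,U)=29
3. join DH+F (d=22) ⇒ DFH; edges |DH|=8, |F|=11
  updated: d(DFH,EK)=80/3, d(DFH,U)=88/3
4. join DFH+EK (d=80/3) ⇒ DEFHK; edges |DFH|=7/3, |EK|=65/6
  updated: d(DEFHK,U)=168/5
5. join DEFHK+U (d=168/5) ⇒ DEFHKU; edges |DEFHK|=52/15, |U|=84/5
final tree: ((((D:3,H:3):8,F:11):7/3,(E:5/2,K:5/2):65/6):52/15,U:84/5)
total length: 1903/30

1903/30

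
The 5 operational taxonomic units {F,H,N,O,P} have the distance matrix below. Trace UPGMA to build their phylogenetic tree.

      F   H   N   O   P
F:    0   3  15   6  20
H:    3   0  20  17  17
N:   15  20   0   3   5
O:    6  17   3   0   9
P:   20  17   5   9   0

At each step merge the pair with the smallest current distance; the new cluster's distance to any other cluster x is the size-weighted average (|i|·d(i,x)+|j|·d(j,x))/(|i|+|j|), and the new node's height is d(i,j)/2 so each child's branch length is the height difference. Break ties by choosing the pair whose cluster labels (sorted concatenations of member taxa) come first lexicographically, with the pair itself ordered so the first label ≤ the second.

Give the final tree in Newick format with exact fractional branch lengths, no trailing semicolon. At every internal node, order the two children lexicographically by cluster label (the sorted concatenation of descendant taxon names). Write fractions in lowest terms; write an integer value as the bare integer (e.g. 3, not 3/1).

((F:3/2,H:3/2):77/12,((N:3/2,O:3/2):2,P:7/2):53/12)

1. join F+H (d=3) ⇒ FH; edges |F|=3/2, |H|=3/2
  updated: d(FH,N)=35/2, d(FH,O)=23/2, d(FH,P)=37/2
2. join N+O (d=3) ⇒ NO; edges |N|=3/2, |O|=3/2
  updated: d(FH,NO)=29/2, d(NO,P)=7
3. join NO+P (d=7) ⇒ NOP; edges |NO|=2, |P|=7/2
  updated: d(FH,NOP)=95/6
4. join FH+NOP (d=95/6) ⇒ FHNOP; edges |FH|=77/12, |NOP|=53/12
final tree: ((F:3/2,H:3/2):77/12,((N:3/2,O:3/2):2,P:7/2):53/12)
total length: 67/3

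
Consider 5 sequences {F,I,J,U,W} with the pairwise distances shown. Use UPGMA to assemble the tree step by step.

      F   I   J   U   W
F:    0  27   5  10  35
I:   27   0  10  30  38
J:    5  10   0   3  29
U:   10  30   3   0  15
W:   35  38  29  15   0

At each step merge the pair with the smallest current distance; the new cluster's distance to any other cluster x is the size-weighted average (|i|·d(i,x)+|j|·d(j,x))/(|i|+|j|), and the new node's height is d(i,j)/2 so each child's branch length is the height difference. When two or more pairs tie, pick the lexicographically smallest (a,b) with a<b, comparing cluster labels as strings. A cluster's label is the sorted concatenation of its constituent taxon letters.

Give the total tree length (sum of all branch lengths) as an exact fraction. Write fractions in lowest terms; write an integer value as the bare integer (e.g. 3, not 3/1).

137/3

1. join J+U (d=3) ⇒ JU; edges |J|=3/2, |U|=3/2
  updated: d(F,JU)=15/2, d(I,JU)=20, d(JU,W)=22
2. join F+JU (d=15/2) ⇒ FJU; edges |F|=15/4, |JU|=9/4
  updated: d(FJU,I)=67/3, d(FJU,W)=79/3
3. join FJU+I (d=67/3) ⇒ FIJU; edges |FJU|=89/12, |I|=67/6
  updated: d(FIJU,W)=117/4
4. join FIJU+W (d=117/4) ⇒ FIJUW; edges |FIJU|=83/24, |W|=117/8
final tree: (((F:15/4,(J:3/2,U:3/2):9/4):89/12,I:67/6):83/24,W:117/8)
total length: 137/3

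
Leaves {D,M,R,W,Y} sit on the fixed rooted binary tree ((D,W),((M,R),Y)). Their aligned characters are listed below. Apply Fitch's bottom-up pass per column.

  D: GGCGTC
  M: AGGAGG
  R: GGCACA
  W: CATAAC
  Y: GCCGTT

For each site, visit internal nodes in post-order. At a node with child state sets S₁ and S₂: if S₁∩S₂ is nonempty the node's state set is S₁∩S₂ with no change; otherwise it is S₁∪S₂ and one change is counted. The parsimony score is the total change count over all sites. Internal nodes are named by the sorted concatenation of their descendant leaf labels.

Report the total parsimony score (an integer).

14

[col 0] DW: children D:{G}, W:{C} ∪→ {C,G}; cost 1
[col 0] MR: children M:{A}, R:{G} ∪→ {A,G}; cost 1
[col 0] MRY: children MR:{A,G}, Y:{G} ∩→ {G}; cost 0
[col 0] DMRWY: children DW:{C,G}, MRY:{G} ∩→ {G}; cost 0
[col 1] DW: children D:{G}, W:{A} ∪→ {A,G}; cost 1
[col 1] MR: children M:{G}, R:{G} ∩→ {G}; cost 0
[col 1] MRY: children MR:{G}, Y:{C} ∪→ {C,G}; cost 1
[col 1] DMRWY: children DW:{A,G}, MRY:{C,G} ∩→ {G}; cost 0
[col 2] DW: children D:{C}, W:{T} ∪→ {C,T}; cost 1
[col 2] MR: children M:{G}, R:{C} ∪→ {C,G}; cost 1
[col 2] MRY: children MR:{C,G}, Y:{C} ∩→ {C}; cost 0
[col 2] DMRWY: children DW:{C,T}, MRY:{C} ∩→ {C}; cost 0
[col 3] DW: children D:{G}, W:{A} ∪→ {A,G}; cost 1
[col 3] MR: children M:{A}, R:{A} ∩→ {A}; cost 0
[col 3] MRY: children MR:{A}, Y:{G} ∪→ {A,G}; cost 1
[col 3] DMRWY: children DW:{A,G}, MRY:{A,G} ∩→ {A,G}; cost 0
[col 4] DW: children D:{T}, W:{A} ∪→ {A,T}; cost 1
[col 4] MR: children M:{G}, R:{C} ∪→ {C,G}; cost 1
[col 4] MRY: children MR:{C,G}, Y:{T} ∪→ {C,G,T}; cost 1
[col 4] DMRWY: children DW:{A,T}, MRY:{C,G,T} ∩→ {T}; cost 0
[col 5] DW: children D:{C}, W:{C} ∩→ {C}; cost 0
[col 5] MR: children M:{G}, R:{A} ∪→ {A,G}; cost 1
[col 5] MRY: children MR:{A,G}, Y:{T} ∪→ {A,G,T}; cost 1
[col 5] DMRWY: children DW:{C}, MRY:{A,G,T} ∪→ {A,C,G,T}; cost 1
per-site changes: [2, 2, 2, 2, 3, 3]; total = 14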